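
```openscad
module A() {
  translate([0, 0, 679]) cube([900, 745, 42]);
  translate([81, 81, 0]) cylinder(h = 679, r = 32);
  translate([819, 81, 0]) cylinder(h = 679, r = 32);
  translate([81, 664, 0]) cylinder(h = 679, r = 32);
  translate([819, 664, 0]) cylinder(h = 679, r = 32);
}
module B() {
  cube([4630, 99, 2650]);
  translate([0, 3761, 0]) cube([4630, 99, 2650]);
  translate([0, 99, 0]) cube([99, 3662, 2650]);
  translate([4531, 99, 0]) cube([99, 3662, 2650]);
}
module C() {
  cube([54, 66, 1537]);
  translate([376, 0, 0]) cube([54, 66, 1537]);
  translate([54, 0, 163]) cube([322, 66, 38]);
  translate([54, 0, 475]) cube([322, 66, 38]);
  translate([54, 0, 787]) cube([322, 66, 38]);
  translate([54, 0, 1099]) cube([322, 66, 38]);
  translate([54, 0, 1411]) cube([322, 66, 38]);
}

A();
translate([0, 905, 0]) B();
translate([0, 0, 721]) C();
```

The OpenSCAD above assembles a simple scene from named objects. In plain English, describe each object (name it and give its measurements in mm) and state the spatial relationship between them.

A is a table: top 900 mm (x) × 745 mm (y), 42 mm thick, upper face at z = 721 mm, on four round legs of 64 mm diameter, each leg's bounding box inset 49 mm from the nearest pair of top edges, running from z = 0 to the bottom of the top.

B is a box-shaped house frame (walls only): outside footprint 4630×3860 mm, wall height 2650 mm, wall thickness 99 mm. The two y-facing walls run the full x-width; the two x-facing walls fit between the inner faces of the y-facing walls.

C is a wooden ladder with two side rails of 54×66 mm section and 1537 mm height, set 430 mm apart overall. Between them run 5 rectangular rungs (66 mm deep, 38 mm thick), front faces flush with the rails' −y face. The bottom of the first rung is 163 mm above the floor and each subsequent rung is 312 mm higher than the one below.

The house frame is on the floor beside the table on its +y side. The ladder is on top of the table.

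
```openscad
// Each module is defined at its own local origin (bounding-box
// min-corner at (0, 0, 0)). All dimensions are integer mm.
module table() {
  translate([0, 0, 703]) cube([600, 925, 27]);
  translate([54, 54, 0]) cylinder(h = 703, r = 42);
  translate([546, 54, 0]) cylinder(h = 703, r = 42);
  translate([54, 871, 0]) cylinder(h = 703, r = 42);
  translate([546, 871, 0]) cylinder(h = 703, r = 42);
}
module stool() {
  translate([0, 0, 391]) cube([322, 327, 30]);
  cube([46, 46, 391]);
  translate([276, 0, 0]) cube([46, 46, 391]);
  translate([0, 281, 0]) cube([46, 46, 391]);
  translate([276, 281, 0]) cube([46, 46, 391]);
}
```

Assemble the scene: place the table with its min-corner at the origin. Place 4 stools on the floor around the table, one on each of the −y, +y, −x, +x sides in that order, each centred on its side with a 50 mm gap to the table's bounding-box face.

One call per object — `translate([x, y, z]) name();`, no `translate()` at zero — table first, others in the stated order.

table();
translate([139, -377, 0]) stool();
translate([139, 975, 0]) stool();
translate([-372, 299, 0]) stool();
translate([650, 299, 0]) stool();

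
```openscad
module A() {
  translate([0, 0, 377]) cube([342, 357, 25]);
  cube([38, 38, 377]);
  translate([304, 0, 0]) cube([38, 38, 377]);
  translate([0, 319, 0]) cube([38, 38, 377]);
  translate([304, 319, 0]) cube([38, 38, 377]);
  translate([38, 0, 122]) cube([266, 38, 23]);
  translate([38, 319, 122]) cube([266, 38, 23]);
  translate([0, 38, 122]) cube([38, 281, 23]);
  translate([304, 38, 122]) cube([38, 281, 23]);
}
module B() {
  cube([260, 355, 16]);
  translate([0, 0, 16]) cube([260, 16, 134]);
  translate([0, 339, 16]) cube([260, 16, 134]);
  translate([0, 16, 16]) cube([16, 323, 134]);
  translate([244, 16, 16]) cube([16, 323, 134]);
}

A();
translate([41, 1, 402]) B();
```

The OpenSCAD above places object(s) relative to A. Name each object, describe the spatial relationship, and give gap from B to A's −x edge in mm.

The open box's min-x is at 41; the stool's min-x is 0; gap = 41 mm.

A is a stool. B is an open box. The open box is on top of the stool, centred. The gap from the open box to the stool's −x edge is 41 mm.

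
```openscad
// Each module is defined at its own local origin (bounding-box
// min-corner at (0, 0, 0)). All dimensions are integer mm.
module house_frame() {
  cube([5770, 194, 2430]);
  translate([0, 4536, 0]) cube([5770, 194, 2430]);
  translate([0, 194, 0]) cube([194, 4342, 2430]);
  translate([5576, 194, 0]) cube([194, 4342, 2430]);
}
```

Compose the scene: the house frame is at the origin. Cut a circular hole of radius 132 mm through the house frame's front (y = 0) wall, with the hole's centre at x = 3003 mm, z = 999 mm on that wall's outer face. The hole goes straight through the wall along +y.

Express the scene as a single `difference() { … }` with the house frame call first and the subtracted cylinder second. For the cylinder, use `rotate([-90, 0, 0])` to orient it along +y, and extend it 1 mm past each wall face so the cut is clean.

difference() {
  house_frame();
  translate([3003, -1, 999]) rotate([-90, 0, 0]) cylinder(h = 196, r = 132);
}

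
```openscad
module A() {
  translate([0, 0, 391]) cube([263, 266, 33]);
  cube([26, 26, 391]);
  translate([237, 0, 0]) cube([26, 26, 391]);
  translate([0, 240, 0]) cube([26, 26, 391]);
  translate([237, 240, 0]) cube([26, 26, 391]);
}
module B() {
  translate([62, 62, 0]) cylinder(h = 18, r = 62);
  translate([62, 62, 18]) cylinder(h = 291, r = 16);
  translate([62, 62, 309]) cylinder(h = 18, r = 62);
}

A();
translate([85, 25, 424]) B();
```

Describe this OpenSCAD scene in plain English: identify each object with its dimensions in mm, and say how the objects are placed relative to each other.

A is a four-legged stool. The seat is a 263×266×33 mm slab whose top surface is at z = 424 mm; four square legs, each 26×26 mm in cross-section, run from the floor (z = 0) to the underside of the seat, each flush with a corner of the seat.

B is a spool: two coaxial disc flanges of radius 62 mm and thickness 18 mm, joined by a core cylinder of radius 16 mm and height 291 mm. The lower flange rests on z = 0 and the three cylinders share a vertical axis.

The spool is on top of the stool.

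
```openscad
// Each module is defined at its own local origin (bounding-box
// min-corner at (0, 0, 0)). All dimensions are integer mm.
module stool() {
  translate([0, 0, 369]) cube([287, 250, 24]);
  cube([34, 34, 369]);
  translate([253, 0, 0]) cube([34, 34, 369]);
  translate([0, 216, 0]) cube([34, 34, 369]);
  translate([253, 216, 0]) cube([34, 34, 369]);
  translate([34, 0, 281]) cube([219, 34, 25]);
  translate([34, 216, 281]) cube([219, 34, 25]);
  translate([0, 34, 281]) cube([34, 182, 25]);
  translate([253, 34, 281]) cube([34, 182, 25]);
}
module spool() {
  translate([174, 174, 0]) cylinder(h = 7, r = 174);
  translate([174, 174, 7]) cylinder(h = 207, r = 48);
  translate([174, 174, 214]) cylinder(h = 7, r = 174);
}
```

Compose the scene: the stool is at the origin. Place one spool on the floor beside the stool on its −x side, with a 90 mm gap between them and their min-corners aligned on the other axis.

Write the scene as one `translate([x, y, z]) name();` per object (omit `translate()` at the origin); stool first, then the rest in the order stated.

stool();
translate([-438, 0, 0]) spool();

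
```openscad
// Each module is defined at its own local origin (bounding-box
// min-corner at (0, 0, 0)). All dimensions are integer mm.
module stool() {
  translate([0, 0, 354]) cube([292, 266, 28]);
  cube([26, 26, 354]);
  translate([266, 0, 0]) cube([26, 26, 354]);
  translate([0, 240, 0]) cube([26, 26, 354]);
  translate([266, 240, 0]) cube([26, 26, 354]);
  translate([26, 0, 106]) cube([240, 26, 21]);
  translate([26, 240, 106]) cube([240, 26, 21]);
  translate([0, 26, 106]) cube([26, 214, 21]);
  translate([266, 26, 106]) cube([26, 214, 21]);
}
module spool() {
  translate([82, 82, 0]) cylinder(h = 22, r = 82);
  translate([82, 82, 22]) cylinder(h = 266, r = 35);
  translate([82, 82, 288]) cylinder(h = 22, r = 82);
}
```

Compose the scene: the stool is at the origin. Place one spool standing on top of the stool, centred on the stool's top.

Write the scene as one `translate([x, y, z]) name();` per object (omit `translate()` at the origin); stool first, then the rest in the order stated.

stool();
translate([64, 51, 382]) spool();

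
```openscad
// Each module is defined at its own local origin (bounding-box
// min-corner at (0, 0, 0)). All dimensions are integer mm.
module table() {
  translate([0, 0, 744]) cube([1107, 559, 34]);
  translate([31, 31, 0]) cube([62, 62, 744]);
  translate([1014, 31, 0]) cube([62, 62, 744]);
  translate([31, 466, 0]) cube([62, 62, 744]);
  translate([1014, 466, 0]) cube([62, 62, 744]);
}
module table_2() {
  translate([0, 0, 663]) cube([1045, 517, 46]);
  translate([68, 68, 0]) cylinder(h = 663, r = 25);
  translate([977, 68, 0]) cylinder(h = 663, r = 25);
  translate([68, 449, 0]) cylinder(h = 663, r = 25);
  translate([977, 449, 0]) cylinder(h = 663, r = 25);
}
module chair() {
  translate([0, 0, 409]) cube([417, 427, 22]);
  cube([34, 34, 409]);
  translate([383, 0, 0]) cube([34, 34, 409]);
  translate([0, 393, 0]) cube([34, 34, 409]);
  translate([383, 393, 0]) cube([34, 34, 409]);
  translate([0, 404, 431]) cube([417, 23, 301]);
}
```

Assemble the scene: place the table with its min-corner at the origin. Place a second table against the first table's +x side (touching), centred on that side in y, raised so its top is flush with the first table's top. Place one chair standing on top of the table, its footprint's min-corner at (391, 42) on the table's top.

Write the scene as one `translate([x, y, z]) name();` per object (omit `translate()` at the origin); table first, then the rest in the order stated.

table();
translate([1107, 21, 69]) table_2();
translate([391, 42, 778]) chair();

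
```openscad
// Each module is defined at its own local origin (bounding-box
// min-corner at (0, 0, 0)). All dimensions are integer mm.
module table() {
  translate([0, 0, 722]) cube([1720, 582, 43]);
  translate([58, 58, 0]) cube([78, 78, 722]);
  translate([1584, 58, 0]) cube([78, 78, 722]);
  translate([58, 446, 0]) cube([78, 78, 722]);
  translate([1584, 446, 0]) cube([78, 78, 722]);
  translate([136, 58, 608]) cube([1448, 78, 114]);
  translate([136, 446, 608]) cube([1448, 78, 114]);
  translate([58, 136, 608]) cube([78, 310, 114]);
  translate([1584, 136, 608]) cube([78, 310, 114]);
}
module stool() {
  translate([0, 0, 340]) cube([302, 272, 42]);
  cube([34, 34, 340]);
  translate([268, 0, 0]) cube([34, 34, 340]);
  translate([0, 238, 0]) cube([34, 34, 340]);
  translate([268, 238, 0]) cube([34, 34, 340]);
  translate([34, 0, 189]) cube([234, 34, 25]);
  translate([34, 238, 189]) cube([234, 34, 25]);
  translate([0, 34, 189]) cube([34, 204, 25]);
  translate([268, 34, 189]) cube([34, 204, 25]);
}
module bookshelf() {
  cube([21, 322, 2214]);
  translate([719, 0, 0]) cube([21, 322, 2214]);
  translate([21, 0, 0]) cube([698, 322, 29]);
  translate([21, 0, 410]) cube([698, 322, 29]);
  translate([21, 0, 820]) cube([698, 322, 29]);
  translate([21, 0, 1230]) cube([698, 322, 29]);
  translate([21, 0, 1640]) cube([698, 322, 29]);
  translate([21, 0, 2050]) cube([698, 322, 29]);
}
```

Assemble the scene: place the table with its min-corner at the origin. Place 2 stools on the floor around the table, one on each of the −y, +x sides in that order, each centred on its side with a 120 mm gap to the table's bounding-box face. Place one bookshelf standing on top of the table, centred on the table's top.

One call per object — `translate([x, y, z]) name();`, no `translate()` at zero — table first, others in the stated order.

table();
translate([709, -392, 0]) stool();
translate([1840, 155, 0]) stool();
translate([490, 130, 765]) bookshelf();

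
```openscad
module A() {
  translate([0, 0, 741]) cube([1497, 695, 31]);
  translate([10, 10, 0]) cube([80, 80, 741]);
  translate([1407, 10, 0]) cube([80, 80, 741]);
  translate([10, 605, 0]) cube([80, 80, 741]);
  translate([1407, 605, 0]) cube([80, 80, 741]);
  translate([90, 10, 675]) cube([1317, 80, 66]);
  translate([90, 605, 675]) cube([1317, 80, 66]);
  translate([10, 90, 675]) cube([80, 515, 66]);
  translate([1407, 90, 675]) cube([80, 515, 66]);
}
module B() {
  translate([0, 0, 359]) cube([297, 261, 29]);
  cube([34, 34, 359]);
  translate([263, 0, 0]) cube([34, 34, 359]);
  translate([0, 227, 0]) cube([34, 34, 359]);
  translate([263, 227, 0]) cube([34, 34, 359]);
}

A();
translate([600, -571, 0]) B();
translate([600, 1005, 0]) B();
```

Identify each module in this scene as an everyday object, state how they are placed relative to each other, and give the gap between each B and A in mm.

A is a table. B is a stool. Two stools sit around the table at the −y, +y sides. The gap between each stool and the table is 310 mm.

Each stool's nearest face is 310 mm from the table's bounding box.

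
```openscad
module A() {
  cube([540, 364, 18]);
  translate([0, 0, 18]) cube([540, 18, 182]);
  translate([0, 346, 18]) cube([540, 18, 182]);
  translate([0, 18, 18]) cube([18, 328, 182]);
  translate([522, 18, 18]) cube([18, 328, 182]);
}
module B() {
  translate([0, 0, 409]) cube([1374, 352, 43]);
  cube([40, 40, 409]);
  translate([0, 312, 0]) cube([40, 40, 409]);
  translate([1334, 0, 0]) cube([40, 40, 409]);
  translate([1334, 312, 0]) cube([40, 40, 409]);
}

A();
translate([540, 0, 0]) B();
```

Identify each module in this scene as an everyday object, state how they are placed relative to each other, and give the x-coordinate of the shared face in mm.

The open box's +x face and the bench's −x face are both at x = 540 mm.

A is an open box. B is a bench. The bench is against the open box's +x side, with their −y faces flush. The x-coordinate of the shared face is 540 mm.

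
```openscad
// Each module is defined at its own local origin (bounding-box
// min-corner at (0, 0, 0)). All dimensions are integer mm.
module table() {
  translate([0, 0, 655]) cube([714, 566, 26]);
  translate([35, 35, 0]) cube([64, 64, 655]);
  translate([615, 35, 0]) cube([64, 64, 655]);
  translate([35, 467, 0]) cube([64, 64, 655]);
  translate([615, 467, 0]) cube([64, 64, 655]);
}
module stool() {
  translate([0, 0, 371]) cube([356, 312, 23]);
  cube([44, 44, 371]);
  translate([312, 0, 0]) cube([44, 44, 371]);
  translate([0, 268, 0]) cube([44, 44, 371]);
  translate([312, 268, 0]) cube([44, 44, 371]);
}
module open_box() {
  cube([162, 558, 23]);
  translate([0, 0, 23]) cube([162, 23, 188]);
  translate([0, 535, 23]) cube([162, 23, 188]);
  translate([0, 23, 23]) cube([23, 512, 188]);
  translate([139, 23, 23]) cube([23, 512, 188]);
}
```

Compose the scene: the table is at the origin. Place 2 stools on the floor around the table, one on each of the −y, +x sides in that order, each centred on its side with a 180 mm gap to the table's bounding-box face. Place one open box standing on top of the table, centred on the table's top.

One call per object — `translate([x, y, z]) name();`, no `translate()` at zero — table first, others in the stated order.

table();
translate([179, -492, 0]) stool();
translate([894, 127, 0]) stool();
translate([276, 4, 681]) open_box();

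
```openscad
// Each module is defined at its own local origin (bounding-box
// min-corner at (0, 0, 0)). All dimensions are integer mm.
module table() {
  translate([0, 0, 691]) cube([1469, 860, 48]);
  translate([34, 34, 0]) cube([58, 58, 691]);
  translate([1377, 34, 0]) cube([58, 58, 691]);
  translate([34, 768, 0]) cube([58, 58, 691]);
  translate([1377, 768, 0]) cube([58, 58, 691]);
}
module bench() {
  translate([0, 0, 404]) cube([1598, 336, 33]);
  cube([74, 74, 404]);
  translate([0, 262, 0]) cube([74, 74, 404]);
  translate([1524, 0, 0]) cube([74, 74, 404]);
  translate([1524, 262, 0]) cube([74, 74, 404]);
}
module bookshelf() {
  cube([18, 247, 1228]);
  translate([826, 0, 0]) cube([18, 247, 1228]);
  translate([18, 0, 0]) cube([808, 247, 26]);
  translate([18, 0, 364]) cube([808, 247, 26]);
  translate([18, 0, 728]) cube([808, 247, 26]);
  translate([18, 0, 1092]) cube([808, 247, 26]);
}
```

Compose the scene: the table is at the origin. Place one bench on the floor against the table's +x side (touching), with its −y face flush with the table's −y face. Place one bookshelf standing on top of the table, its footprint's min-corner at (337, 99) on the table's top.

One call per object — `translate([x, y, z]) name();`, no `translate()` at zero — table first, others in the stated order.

table();
translate([1469, 0, 0]) bench();
translate([337, 99, 739]) bookshelf();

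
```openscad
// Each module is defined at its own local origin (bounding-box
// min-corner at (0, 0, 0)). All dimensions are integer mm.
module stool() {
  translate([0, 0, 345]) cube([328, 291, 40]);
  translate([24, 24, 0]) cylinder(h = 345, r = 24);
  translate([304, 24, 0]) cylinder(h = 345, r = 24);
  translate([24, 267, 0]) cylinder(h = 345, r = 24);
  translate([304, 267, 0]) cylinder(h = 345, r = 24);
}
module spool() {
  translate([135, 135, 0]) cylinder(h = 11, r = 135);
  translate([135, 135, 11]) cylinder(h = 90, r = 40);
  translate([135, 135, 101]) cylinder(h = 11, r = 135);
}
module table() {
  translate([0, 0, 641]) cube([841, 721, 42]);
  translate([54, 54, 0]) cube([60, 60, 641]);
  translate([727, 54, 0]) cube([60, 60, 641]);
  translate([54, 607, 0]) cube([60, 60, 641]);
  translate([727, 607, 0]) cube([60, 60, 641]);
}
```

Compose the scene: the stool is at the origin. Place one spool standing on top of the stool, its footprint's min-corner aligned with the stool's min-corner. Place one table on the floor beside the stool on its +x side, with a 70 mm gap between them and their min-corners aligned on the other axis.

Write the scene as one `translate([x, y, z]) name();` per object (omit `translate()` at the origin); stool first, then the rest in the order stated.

stool();
translate([0, 0, 385]) spool();
translate([398, 0, 0]) table();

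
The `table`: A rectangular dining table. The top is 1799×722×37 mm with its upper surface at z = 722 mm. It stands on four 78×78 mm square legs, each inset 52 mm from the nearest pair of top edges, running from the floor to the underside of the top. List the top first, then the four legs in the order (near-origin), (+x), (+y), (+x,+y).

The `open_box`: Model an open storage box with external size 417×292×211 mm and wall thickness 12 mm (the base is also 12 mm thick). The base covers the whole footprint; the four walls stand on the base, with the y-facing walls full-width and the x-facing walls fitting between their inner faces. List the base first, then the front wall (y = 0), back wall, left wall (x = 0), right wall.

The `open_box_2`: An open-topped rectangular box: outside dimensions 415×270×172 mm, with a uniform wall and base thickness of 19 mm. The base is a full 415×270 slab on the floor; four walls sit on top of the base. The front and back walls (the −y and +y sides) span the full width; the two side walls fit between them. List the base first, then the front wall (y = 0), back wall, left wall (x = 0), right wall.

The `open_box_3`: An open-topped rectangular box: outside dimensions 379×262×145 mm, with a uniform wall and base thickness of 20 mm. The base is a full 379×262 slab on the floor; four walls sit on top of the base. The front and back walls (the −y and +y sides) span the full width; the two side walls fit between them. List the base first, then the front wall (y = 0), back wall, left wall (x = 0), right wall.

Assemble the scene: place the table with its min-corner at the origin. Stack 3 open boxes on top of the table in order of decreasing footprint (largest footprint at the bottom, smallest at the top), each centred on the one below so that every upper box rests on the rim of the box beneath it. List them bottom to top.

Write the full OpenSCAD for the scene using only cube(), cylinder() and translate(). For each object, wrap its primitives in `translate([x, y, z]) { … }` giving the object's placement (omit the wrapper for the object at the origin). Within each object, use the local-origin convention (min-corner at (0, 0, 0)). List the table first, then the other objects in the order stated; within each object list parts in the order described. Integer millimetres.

translate([0, 0, 685]) cube([1799, 722, 37]);
translate([52, 52, 0]) cube([78, 78, 685]);
translate([1669, 52, 0]) cube([78, 78, 685]);
translate([52, 592, 0]) cube([78, 78, 685]);
translate([1669, 592, 0]) cube([78, 78, 685]);
translate([691, 215, 722]) {
  cube([417, 292, 12]);
  translate([0, 0, 12]) cube([417, 12, 199]);
  translate([0, 280, 12]) cube([417, 12, 199]);
  translate([0, 12, 12]) cube([12, 268, 199]);
  translate([405, 12, 12]) cube([12, 268, 199]);
}
translate([692, 226, 933]) {
  cube([415, 270, 19]);
  translate([0, 0, 19]) cube([415, 19, 153]);
  translate([0, 251, 19]) cube([415, 19, 153]);
  translate([0, 19, 19]) cube([19, 232, 153]);
  translate([396, 19, 19]) cube([19, 232, 153]);
}
translate([710, 230, 1105]) {
  cube([379, 262, 20]);
  translate([0, 0, 20]) cube([379, 20, 125]);
  translate([0, 242, 20]) cube([379, 20, 125]);
  translate([0, 20, 20]) cube([20, 222, 125]);
  translate([359, 20, 20]) cube([20, 222, 125]);
}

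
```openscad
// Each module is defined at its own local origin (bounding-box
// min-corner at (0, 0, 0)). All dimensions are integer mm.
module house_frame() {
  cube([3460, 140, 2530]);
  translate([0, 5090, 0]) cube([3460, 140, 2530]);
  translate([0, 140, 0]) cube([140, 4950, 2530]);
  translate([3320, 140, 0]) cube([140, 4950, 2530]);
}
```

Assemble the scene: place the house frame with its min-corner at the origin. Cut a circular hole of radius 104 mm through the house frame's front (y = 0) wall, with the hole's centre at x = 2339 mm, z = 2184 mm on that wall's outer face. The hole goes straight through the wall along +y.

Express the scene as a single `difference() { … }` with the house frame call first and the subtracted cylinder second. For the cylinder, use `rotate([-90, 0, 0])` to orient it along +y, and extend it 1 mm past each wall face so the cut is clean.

difference() {
  house_frame();
  translate([2339, -1, 2184]) rotate([-90, 0, 0]) cylinder(h = 142, r = 104);
}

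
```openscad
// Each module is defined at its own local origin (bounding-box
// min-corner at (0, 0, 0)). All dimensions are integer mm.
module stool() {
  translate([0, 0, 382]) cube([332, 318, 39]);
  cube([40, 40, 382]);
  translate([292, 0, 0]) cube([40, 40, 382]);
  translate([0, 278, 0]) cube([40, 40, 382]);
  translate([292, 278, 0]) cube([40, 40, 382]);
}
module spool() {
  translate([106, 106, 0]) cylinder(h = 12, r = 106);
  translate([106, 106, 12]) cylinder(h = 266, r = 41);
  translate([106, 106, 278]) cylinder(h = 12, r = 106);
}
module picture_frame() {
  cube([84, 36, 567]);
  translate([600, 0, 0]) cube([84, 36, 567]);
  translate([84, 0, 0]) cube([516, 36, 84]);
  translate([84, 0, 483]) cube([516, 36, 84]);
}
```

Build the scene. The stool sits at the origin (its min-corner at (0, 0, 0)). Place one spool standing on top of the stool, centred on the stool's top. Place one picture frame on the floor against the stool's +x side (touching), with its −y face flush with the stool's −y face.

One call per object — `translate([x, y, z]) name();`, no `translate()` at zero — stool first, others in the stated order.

stool();
translate([60, 53, 421]) spool();
translate([332, 0, 0]) picture_frame();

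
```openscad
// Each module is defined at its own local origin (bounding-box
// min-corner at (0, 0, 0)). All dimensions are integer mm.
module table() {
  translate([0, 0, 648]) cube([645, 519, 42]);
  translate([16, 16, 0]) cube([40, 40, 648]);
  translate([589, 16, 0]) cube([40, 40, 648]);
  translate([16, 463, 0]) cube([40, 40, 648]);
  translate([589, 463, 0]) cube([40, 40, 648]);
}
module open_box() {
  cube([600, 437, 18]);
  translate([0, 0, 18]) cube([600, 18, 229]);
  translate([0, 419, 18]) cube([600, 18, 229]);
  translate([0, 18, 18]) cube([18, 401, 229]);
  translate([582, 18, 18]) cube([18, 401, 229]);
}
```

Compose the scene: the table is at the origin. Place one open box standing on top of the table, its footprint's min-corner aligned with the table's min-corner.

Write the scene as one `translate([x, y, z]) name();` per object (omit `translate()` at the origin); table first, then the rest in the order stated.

table();
translate([0, 0, 690]) open_box();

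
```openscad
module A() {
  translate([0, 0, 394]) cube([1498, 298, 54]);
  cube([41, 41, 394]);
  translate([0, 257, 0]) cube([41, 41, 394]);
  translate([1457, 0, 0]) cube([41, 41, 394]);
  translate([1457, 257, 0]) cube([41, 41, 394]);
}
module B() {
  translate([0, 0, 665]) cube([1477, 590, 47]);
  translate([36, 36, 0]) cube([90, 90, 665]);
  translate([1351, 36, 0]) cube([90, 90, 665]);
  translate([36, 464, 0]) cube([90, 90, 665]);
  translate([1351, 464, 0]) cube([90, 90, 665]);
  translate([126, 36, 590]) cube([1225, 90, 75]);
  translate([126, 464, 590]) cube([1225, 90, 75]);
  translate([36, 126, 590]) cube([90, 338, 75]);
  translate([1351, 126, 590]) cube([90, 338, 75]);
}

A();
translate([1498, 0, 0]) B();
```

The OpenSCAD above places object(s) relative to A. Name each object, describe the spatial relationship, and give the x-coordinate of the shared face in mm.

A is a bench. B is a table. The table is against the bench's +x side, with their −y faces flush. The x-coordinate of the shared face is 1498 mm.

The bench's +x face and the table's −x face are both at x = 1498 mm.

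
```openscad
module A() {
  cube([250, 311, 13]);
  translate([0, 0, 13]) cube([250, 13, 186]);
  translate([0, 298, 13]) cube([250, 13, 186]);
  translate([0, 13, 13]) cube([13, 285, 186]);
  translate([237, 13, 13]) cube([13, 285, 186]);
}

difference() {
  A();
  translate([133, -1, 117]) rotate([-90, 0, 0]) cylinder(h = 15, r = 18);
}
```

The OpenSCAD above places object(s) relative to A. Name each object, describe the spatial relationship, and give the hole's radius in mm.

The subtracted cylinder has r = 18 mm.

A is an open box. The open box has a circular hole through its front wall. The hole's radius is 18 mm.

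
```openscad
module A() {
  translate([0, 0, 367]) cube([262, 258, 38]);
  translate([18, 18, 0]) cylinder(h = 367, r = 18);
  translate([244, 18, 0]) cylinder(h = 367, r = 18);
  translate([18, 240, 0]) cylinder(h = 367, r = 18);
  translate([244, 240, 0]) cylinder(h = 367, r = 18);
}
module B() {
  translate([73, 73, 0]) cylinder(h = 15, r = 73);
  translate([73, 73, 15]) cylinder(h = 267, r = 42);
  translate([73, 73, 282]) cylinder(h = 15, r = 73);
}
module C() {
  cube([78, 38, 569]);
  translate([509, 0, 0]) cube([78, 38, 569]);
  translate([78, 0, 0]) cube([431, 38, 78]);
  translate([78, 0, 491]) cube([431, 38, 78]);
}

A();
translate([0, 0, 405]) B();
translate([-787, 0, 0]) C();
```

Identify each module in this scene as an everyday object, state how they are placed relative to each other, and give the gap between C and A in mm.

A is a stool. B is a spool. C is a picture frame. The spool is on top of the stool. The picture frame is on the floor beside the stool on its −x side. The gap between the picture frame and the stool is 200 mm.

The picture frame's nearest face is 200 mm from the stool's −x face.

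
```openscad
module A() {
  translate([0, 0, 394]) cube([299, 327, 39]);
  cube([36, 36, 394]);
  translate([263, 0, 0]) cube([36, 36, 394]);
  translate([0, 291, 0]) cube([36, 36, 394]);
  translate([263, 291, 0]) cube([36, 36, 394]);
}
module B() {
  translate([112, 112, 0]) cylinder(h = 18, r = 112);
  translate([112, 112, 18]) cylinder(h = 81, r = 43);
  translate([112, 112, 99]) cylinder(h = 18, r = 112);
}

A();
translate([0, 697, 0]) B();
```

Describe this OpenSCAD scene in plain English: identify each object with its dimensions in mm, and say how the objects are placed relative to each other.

A is a simple wooden stool: a rectangular seat 299 mm (x) by 327 mm (y), 39 mm thick, top face at z = 433 mm, on four square legs, each 36×36 mm in cross-section. The legs rest on z = 0, each flush with a corner of the seat.

B is a spool: two coaxial disc flanges of radius 112 mm and thickness 18 mm, joined by a core cylinder of radius 43 mm and height 81 mm. The lower flange rests on z = 0 and the three cylinders share a vertical axis.

The spool is on the floor beside the stool on its +y side.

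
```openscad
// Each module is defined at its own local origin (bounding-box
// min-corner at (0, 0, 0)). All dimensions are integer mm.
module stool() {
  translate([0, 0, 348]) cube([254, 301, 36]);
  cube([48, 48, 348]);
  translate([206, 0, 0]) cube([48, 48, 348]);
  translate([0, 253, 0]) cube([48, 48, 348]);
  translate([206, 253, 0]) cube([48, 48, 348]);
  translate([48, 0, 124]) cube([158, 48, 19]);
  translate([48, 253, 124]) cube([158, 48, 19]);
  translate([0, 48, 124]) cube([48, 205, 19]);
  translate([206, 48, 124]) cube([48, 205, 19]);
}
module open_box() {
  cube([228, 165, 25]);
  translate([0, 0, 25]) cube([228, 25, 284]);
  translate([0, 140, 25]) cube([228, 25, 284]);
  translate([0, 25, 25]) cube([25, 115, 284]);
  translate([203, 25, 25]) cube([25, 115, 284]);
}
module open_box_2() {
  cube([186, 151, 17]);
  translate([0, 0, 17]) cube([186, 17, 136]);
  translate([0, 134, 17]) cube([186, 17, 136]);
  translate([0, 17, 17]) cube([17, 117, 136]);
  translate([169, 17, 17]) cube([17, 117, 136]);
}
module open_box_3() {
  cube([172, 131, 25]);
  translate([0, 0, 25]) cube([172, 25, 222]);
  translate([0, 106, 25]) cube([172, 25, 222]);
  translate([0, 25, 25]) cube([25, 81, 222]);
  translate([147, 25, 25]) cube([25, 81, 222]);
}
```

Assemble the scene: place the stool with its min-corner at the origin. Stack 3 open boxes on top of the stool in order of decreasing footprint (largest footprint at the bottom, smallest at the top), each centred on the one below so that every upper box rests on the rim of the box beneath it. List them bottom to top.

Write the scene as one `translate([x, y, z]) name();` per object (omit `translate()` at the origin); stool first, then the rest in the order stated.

stool();
translate([13, 68, 384]) open_box();
translate([34, 75, 693]) open_box_2();
translate([41, 85, 846]) open_box_3();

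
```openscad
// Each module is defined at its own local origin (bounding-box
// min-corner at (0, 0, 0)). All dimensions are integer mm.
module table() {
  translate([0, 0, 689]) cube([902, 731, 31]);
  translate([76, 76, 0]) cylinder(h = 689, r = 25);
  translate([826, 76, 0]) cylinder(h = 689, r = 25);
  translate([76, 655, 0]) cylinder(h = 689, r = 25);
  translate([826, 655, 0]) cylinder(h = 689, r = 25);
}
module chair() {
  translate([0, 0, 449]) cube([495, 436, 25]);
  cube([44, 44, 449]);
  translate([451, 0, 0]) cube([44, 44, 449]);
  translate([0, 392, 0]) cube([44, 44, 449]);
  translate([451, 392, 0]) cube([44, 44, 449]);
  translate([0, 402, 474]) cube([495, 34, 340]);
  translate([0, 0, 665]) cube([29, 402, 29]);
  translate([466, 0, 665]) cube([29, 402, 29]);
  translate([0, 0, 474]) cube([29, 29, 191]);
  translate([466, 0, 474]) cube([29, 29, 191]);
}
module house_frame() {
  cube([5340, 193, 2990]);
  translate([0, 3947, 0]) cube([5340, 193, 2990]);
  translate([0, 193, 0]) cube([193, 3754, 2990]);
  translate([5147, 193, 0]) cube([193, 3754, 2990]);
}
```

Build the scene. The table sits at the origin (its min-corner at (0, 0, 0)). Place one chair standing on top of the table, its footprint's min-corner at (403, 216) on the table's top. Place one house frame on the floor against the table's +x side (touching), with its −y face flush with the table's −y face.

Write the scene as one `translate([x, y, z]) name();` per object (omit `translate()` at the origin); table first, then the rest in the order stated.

table();
translate([403, 216, 720]) chair();
translate([902, 0, 0]) house_frame();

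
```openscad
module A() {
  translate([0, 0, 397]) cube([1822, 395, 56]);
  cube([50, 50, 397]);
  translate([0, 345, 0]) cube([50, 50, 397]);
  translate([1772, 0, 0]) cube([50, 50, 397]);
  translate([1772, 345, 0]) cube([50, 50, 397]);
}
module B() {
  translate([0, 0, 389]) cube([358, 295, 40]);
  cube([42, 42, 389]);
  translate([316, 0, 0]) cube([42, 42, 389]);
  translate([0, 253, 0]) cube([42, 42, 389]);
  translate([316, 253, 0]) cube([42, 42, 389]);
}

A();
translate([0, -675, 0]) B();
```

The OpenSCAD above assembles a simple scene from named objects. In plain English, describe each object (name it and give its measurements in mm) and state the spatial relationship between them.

A is a long wooden bench with a 1822 mm (x) × 395 mm (y) seat, 56 mm thick, its top surface 453 mm above the floor. Four 50 mm square legs at the seat corners, flush with the edges, run from z = 0 to the seat underside.

B is a simple wooden stool: a rectangular seat 358 mm (x) by 295 mm (y), 40 mm thick, top face at z = 429 mm, on four square legs, each 42×42 mm in cross-section. The legs rest on z = 0, each flush with a corner of the seat.

The stool is on the floor beside the bench on its −y side.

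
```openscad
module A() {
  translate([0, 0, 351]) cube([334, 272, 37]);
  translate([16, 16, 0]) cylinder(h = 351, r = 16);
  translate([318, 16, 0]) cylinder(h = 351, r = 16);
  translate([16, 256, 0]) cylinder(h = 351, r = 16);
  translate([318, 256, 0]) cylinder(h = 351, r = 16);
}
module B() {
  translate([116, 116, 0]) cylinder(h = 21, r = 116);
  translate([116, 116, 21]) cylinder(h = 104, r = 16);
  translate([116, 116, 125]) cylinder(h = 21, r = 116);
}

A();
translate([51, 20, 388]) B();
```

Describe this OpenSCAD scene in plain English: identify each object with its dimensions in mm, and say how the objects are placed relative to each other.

A is a four-legged stool. The seat is 334×272 mm, 37 mm thick, top at z = 388 mm. It stands on four round legs, each 32 mm in diameter, from z = 0 to the seat underside, each leg's axis is inset half a diameter from the nearest pair of seat edges (so the leg's bounding box is flush with the corner).

B is a spool: two coaxial disc flanges of radius 116 mm and thickness 21 mm, joined by a core cylinder of radius 16 mm and height 104 mm. The lower flange rests on z = 0 and the three cylinders share a vertical axis.

The spool is on top of the stool, centred.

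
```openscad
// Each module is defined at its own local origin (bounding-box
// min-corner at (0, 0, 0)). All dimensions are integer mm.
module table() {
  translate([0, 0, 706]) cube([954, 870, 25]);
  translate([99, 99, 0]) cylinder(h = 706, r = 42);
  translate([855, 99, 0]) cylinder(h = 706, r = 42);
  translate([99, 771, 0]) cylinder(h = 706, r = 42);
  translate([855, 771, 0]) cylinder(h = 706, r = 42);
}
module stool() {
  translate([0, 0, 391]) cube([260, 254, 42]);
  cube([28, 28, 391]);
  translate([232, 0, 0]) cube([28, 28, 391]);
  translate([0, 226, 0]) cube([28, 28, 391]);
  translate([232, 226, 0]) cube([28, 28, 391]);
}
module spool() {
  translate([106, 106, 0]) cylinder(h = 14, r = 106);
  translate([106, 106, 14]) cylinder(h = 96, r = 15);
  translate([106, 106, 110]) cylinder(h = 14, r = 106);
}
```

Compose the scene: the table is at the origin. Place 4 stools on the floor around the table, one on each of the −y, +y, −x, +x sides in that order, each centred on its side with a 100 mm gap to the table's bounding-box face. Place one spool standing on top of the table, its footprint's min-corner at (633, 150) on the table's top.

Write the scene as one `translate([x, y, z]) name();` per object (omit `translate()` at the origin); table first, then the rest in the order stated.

table();
translate([347, -354, 0]) stool();
translate([347, 970, 0]) stool();
translate([-360, 308, 0]) stool();
translate([1054, 308, 0]) stool();
translate([633, 150, 731]) spool();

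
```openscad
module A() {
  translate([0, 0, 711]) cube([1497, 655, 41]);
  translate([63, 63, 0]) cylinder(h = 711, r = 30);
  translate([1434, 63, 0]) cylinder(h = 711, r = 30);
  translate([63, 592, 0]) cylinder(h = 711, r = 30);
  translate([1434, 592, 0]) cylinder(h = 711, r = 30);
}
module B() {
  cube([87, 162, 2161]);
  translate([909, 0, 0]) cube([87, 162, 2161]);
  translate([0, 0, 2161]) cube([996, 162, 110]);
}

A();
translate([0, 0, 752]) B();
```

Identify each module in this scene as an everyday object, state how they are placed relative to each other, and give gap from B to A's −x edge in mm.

The door frame's min-x is at 0; the table's min-x is 0; gap = 0 mm.

A is a table. B is a door frame. The door frame is on top of the table. The gap from the door frame to the table's −x edge is 0 mm.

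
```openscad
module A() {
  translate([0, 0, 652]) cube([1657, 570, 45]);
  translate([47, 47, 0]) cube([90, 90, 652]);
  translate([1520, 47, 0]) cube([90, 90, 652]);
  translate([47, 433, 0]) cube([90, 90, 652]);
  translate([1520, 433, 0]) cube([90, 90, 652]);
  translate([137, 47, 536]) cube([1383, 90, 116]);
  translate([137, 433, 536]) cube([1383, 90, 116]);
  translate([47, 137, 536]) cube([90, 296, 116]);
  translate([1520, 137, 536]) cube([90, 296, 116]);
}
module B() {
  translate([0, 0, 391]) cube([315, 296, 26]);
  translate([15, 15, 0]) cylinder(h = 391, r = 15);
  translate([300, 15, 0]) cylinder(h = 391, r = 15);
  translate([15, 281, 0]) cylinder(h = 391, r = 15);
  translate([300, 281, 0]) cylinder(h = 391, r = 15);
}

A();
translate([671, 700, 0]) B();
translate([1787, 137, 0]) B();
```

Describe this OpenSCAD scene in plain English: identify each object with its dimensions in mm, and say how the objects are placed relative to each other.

A is a table: top 1657 mm (x) × 570 mm (y), 45 mm thick, upper face at z = 697 mm, on four 90×90 mm square legs, each inset 47 mm from the nearest pair of top edges, running from z = 0 to the bottom of the top. Four apron rails, 90 mm thick and 116 mm tall, run between adjacent legs with their top edges flush with the underside of the top and their outer faces flush with the legs' outer faces.

B is a simple wooden stool: a rectangular seat 315 mm (x) by 296 mm (y), 26 mm thick, top face at z = 417 mm, on four round legs, each 30 mm in diameter. The legs rest on z = 0, each leg's axis is inset half a diameter from the nearest pair of seat edges (so the leg's bounding box is flush with the corner).

Two stools sit around the table at the +y, +x sides.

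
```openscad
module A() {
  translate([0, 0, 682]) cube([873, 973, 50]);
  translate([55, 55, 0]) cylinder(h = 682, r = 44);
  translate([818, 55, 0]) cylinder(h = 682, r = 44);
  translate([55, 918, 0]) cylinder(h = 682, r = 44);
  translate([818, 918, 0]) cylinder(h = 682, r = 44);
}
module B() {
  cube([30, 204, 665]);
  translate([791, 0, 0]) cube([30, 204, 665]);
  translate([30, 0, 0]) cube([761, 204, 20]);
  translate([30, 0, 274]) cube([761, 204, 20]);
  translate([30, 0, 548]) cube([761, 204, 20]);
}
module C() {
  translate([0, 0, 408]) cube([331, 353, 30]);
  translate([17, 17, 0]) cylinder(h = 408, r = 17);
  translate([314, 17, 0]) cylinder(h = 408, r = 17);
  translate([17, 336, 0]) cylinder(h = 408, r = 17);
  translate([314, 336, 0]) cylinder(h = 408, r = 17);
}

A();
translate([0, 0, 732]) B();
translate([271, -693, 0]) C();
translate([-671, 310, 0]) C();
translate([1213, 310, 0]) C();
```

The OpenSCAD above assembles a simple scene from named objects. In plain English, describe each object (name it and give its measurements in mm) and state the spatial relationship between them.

A is a table with a 873×973 mm rectangular top, 50 mm thick, top surface at z = 732 mm, supported by four round legs of 88 mm diameter, each leg's bounding box inset 11 mm from the nearest pair of top edges, running from the floor.

B is an open bookshelf. Two side panels, each 30 mm thick, 204 mm deep and 665 mm tall, stand 821 mm apart (outside-to-outside). Between them sit 3 shelves, each 20 mm thick and 204 mm deep, spanning the full gap between the sides. The bottom shelf rests on the floor (its underside at z = 0) and the clear gap between one shelf's top and the next shelf's underside is 254 mm.

C is a four-legged stool. The seat is 331×353 mm, 30 mm thick, top at z = 438 mm. It stands on four round legs, each 34 mm in diameter, from z = 0 to the seat underside, each leg's axis is inset half a diameter from the nearest pair of seat edges (so the leg's bounding box is flush with the corner).

The bookshelf is on top of the table. Three stools sit around the table at the −y, −x, +x sides.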